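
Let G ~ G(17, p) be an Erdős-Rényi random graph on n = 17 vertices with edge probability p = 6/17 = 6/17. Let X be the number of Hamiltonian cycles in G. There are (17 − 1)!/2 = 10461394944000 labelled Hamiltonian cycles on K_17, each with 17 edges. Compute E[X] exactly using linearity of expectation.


K_17 has (17 − 1)!/2 = 10461394944000 labelled Hamiltonian cycles.
For each such Hamiltonian cycle H, let X_H = 1 if all 17 edges of H are present in G. Then P[X_H = 1] = p^{17} = (6/17)^{17} = 16926659444736/827240261886336764177.
By linearity of expectation: E[X] = Σ_H E[X_H] = 10461394944000 · p^{17} = 10461394944000 · 16926659444736/827240261886336764177 = 177076469533971037814784000/827240261886336764177.
Numerically: E[X] ≈ 214057.

E[X] = 10461394944000 · (6/17)^{17} = 177076469533971037814784000/827240261886336764177 ≈ 214057.


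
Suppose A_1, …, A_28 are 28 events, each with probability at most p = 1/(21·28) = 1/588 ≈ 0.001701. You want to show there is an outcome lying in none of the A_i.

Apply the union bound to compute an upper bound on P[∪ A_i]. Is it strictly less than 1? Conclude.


Union bound: P[∪_{i=1}^{28} A_i] ≤ Σ_i P[A_i] ≤ 28·p = 28·(1/588) = 1/21.
Numerically: 1/21 ≈ 0.047619.
Is 1/21 < 1? YES.
Since P[∪ A_i] ≤ 1/21 < 1, the complement has P[∩ A_i^c] ≥ 1 − 1/21 = 20/21 > 0, so some outcome avoids every A_i.

28·p = 1/21 ≈ 0.047619; existence CERTIFIED by the union bound.


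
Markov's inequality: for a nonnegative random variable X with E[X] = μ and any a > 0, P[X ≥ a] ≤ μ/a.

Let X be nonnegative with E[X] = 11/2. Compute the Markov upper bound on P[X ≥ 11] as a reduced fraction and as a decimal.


μ = E[X] = 11/2, a = 11.
Markov: P[X ≥ 11] ≤ μ/a = (11/2)/11 = 1/2.
Numerically: ≈ 0.500000.
(Since a = 11 > μ = 5.500000, the bound 1/2 is < 1 and informative.)

P[X ≥ 11] ≤ 1/2 ≈ 0.500000.


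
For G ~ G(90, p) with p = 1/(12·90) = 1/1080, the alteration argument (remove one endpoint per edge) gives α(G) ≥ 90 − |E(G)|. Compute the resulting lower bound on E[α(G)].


E[|E(G)|] = C(90, 2)·p = 4005 · (1/1080) = 89/24.
E[α(G)] ≥ n − E[|E(G)|] = 90 − 89/24 = 2071/24.
Numerically: ≈ 86.29167.
(This is only a lower bound; the true E[α(G)] may be larger.)

E[α(G)] ≥ 2071/24 ≈ 86.29167.


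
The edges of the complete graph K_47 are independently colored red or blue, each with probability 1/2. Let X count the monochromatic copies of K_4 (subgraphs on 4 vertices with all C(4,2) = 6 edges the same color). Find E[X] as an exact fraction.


Let X = Σ_S X_S over the C(47, 4) = 178365 subsets S of size 4, where X_S = 1 if the K_4 on S is monochromatic.
For a fixed S, the K_4 on S has C(4, 2) = 6 edges. P[all 6 edges red] = (1/2)^6, and likewise for blue, so P[monochromatic] = 2·(1/2)^6 = 2^{1 − 6} = 1/32.
By linearity of expectation: E[X] = C(47, 4) · 2^{1 − 6} = 178365 · 1/32 = 178365/32.
Numerically: E[X] ≈ 5573.906.

E[X] = C(47,4)·2^(1−C(4,2)) = 178365/32 ≈ 5573.906.


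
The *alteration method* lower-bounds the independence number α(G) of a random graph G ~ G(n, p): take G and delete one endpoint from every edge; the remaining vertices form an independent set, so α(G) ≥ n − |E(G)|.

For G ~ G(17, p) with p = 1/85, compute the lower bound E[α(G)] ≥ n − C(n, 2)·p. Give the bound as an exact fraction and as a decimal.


E[|E(G)|] = C(17, 2)·p = 136 · (1/85) = 8/5.
E[α(G)] ≥ n − E[|E(G)|] = 17 − 8/5 = 77/5.
Numerically: ≈ 15.40000.
(This is only a lower bound; the true E[α(G)] may be larger.)

E[α(G)] ≥ 77/5 ≈ 15.40000.


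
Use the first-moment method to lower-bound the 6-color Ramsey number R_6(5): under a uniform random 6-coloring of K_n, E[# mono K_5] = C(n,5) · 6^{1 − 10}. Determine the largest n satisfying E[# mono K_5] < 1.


We need C(n, 5) · 6^{1 − 10} < 1, i.e. C(n, 5) < 6^{10 − 1} = 10077696.
Check values of n near the boundary:
  n = 61: C(61, 5) = 5949147; 5949147 < 10077696? YES
  n = 62: C(62, 5) = 6471002; 6471002 < 10077696? YES
  n = 63: C(63, 5) = 7028847; 7028847 < 10077696? YES
  n = 64: C(64, 5) = 7624512; 7624512 < 10077696? YES
  n = 65: C(65, 5) = 8259888; 8259888 < 10077696? YES
  n = 66: C(66, 5) = 8936928; 8936928 < 10077696? YES
  n = 67: C(67, 5) = 9657648; 9657648 < 10077696? YES
  n = 68: C(68, 5) = 10424128; 10424128 < 10077696? NO
  n = 69: C(69, 5) = 11238513; 11238513 < 10077696? NO
The largest n with C(n, 5) < 10077696 is n = 67 (where E[X] = 67067/69984 ≈ 0.958319). Hence R_6(5) > 67, i.e. R_6(5) ≥ 68.

Largest n = 67; hence R_6(5) > 67.


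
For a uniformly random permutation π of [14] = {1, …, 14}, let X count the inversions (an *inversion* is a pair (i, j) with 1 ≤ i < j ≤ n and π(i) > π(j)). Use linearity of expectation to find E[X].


Write X = Σ X_I over the C(14, 2) = 91 pairs i < j, with X_I the indicator of one inversion.
There are 91 indicators.
For each fixed pair i < j, the values π(i) and π(j) are two distinct elements of {1, …, 14} in uniformly random order; by symmetry P[π(i) > π(j)] = 1/2.
By linearity: E[X] = 91 · (1/2) = C(14, 2) · (1/2) = 91/2 = 91/2 ≈ 45.500000.

E[X] = 91/2 = 45.500000.


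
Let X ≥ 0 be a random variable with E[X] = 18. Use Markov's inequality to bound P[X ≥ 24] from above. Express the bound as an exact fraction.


μ = E[X] = 18, a = 24.
Markov: P[X ≥ 24] ≤ μ/a = (18)/24 = 3/4.
Numerically: ≈ 0.750.
(Since a = 24 > μ = 18.000, the bound 3/4 is < 1 and informative.)

P[X ≥ 24] ≤ 3/4 ≈ 0.750.


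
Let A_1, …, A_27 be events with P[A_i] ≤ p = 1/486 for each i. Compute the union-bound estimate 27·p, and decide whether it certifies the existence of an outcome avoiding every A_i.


Union bound: P[∪_{i=1}^{27} A_i] ≤ Σ_i P[A_i] ≤ 27·p = 27·(1/486) = 1/18.
Numerically: 1/18 ≈ 0.055556.
Is 1/18 < 1? YES.
Since P[∪ A_i] ≤ 1/18 < 1, the complement has P[∩ A_i^c] ≥ 1 − 1/18 = 17/18 > 0, so some outcome avoids every A_i.

27·p = 1/18 ≈ 0.055556; existence CERTIFIED by the union bound.


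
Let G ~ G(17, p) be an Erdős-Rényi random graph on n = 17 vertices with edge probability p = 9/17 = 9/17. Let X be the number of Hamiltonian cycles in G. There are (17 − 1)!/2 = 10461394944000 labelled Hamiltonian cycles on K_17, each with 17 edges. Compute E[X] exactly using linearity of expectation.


K_17 has (17 − 1)!/2 = 10461394944000 labelled Hamiltonian cycles.
For each such Hamiltonian cycle H, let X_H = 1 if all 17 edges of H are present in G. Then P[X_H = 1] = p^{17} = (9/17)^{17} = 16677181699666569/827240261886336764177.
By linearity of expectation: E[X] = Σ_H E[X_H] = 10461394944000 · p^{17} = 10461394944000 · 16677181699666569/827240261886336764177 = 174466584313061171422427136000/827240261886336764177.
Numerically: E[X] ≈ 2.109e+08.

E[X] = 10461394944000 · (9/17)^{17} = 174466584313061171422427136000/827240261886336764177 ≈ 2.109e+08.


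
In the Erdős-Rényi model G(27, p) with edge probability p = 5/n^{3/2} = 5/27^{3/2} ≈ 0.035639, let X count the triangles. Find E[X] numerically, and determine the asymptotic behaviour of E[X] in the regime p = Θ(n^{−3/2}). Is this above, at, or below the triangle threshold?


Number of potential triangles: C(27, 3) = 2925.
Each occurs with probability p³ ≈ (0.035639)³ ≈ 4.5266100e-05.
By linearity: E[X] = C(27, 3)·p³ ≈ 2925 · 4.5266100e-05 ≈ 0.13240.
Since α = 3/2 > 1, p = c/n^{3/2} = o(1/n) is below the triangle threshold p ~ 1/n. Asymptotically E[X] ~ (c³/6)·n^{3(1−α)} = (5³/6)·n^{-1.5} → 0, so by Markov's inequality G has no triangles w.h.p.

E[X] ≈ 0.13240; in regime p = Θ(1/n^{3/2}) E[X] tends to 0 (below the triangle threshold p ~ 1/n).


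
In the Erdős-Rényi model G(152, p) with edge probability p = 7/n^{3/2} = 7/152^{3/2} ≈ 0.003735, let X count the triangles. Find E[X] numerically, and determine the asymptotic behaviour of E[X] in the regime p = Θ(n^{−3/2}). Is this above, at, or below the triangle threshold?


Number of potential triangles: C(152, 3) = 573800.
Each occurs with probability p³ ≈ (0.003735)³ ≈ 5.211923e-08.
By linearity: E[X] = C(152, 3)·p³ ≈ 573800 · 5.211923e-08 ≈ 0.0299.
Since α = 3/2 > 1, p = c/n^{3/2} = o(1/n) is below the triangle threshold p ~ 1/n. Asymptotically E[X] ~ (c³/6)·n^{3(1−α)} = (7³/6)·n^{-1.5} → 0, so by Markov's inequality G has no triangles w.h.p.

E[X] ≈ 0.0299; in regime p = Θ(1/n^{3/2}) E[X] tends to 0 (below the triangle threshold p ~ 1/n).


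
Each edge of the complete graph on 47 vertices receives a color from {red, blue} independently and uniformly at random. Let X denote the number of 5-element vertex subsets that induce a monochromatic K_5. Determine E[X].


Let X = Σ_S X_S over the C(47, 5) = 1533939 subsets S of size 5, where X_S = 1 if the K_5 on S is monochromatic.
For a fixed S, the K_5 on S has C(5, 2) = 10 edges. P[all 10 edges red] = (1/2)^10, and likewise for blue, so P[monochromatic] = 2·(1/2)^10 = 2^{1 − 10} = 1/512.
By linearity: E[X] = C(47, 5) · 2^{1 − 10} = 1533939 · 1/512 = 1533939/512.
Numerically: E[X] ≈ 2995.97461.

E[X] = C(47,5)·2^(1−C(5,2)) = 1533939/512 ≈ 2995.97461.


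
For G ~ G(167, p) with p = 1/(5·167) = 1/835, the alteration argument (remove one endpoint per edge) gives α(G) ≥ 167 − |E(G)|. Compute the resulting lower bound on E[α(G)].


E[|E(G)|] = C(167, 2)·p = 13861 · (1/835) = 83/5.
E[α(G)] ≥ n − E[|E(G)|] = 167 − 83/5 = 752/5.
Numerically: ≈ 150.4000.
(This is only a lower bound; the true E[α(G)] may be larger.)

E[α(G)] ≥ 752/5 ≈ 150.4000.


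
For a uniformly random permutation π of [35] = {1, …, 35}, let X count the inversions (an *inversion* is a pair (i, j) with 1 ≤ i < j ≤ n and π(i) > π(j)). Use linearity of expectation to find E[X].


Write X = Σ X_I over the C(35, 2) = 595 pairs i < j, with X_I the indicator of one inversion.
There are 595 indicators.
For each fixed pair i < j, the values π(i) and π(j) are two distinct elements of {1, …, 35} in uniformly random order; by symmetry P[π(i) > π(j)] = 1/2.
By linearity: E[X] = 595 · (1/2) = C(35, 2) · (1/2) = 595/2 = 595/2 ≈ 297.50000.

E[X] = 595/2 = 297.50000.


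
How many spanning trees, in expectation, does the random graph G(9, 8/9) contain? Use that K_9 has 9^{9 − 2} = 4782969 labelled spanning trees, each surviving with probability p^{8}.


K_9 has 9^{9 − 2} = 4782969 labelled spanning trees.
For each such spanning tree H, let X_H = 1 if all 8 edges of H are present in G. Then P[X_H = 1] = p^{8} = (8/9)^{8} = 16777216/43046721.
Summing the indicators: E[X] = Σ_H E[X_H] = 4782969 · p^{8} = 4782969 · 16777216/43046721 = 16777216/9.
Numerically: E[X] ≈ 1.86414e+06.

E[X] = 4782969 · (8/9)^{8} = 16777216/9 ≈ 1.86414e+06.


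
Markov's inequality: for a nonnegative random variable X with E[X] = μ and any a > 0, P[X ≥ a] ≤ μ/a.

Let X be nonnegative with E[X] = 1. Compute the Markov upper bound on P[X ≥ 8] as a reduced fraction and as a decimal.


μ = E[X] = 1, a = 8.
Markov: P[X ≥ 8] ≤ μ/a = (1)/8 = 1/8.
Numerically: ≈ 0.1250.
(Since a = 8 > μ = 1.0000, the bound 1/8 is < 1 and informative.)

P[X ≥ 8] ≤ 1/8 ≈ 0.1250.


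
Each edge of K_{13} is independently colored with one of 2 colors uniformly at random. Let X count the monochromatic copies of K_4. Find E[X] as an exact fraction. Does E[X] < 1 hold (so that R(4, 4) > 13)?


E[X] = C(13, 4) · 2^{1 − 6} = 715 · 2^{−5} = 715/32.
As a reduced fraction: E[X] = 715/32 ≈ 22.343750.
Is E[X] < 1? NO.
Since E[X] ≥ 1, the first-moment bound is inconclusive at n = 13; it does NOT by itself certify R(4, 4) > 13.

E[X] = 715/32 ≈ 22.343750; E[X] ≥ 1; first-moment method inconclusive here.


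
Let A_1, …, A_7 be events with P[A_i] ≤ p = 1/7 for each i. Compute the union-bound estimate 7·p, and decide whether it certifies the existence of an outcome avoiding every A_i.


Union bound: P[∪_{i=1}^{7} A_i] ≤ Σ_i P[A_i] ≤ 7·p = 7·(1/7) = 1.
Numerically: 1 ≈ 1.0000.
Is 1 < 1? NO.
Since the bound 1 is ≥ 1, the union bound is uninformative here; it does NOT by itself certify existence.

7·p = 1 ≈ 1.0000; existence NOT certified by the union bound.


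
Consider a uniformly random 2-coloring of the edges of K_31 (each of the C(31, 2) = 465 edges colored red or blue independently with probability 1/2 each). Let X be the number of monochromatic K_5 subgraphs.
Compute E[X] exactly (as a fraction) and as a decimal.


Let X = Σ_S X_S over the C(31, 5) = 169911 subsets S of size 5, where X_S = 1 if the K_5 on S is monochromatic.
For a fixed S, the K_5 on S has C(5, 2) = 10 edges. P[all 10 edges red] = (1/2)^10, and likewise for blue, so P[monochromatic] = 2·(1/2)^10 = 2^{1 − 10} = 1/512.
By linearity of expectation: E[X] = C(31, 5) · 2^{1 − 10} = 169911 · 1/512 = 169911/512.
Numerically: E[X] ≈ 331.857422.

E[X] = C(31,5)·2^(1−C(5,2)) = 169911/512 ≈ 331.857422.


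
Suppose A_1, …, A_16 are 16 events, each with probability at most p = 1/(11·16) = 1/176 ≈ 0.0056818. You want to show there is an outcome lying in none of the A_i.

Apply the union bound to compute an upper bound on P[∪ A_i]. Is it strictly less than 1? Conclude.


Union bound: P[∪_{i=1}^{16} A_i] ≤ Σ_i P[A_i] ≤ 16·p = 16·(1/176) = 1/11.
Numerically: 1/11 ≈ 0.0909091.
Is 1/11 < 1? YES.
Since P[∪ A_i] ≤ 1/11 < 1, the complement has P[∩ A_i^c] ≥ 1 − 1/11 = 10/11 > 0, so some outcome avoids every A_i.

16·p = 1/11 ≈ 0.0909091; existence CERTIFIED by the union bound.


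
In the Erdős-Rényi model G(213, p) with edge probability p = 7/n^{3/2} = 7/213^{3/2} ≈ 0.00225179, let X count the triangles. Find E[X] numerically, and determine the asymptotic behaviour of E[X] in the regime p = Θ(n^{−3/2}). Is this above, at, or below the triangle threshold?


Number of potential triangles: C(213, 3) = 1587986.
Each occurs with probability p³ ≈ (0.00225179)³ ≈ 1.14178913e-08.
By linearity: E[X] = C(213, 3)·p³ ≈ 1587986 · 1.14178913e-08 ≈ 0.018131.
Since α = 3/2 > 1, p = c/n^{3/2} = o(1/n) is below the triangle threshold p ~ 1/n. Asymptotically E[X] ~ (c³/6)·n^{3(1−α)} = (7³/6)·n^{-1.5} → 0, so by Markov's inequality G has no triangles w.h.p.

E[X] ≈ 0.018131; in regime p = Θ(1/n^{3/2}) E[X] tends to 0 (below the triangle threshold p ~ 1/n).


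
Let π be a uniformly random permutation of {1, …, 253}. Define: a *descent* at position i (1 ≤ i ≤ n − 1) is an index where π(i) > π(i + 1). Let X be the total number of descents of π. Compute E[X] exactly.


Write X = Σ X_I over i = 1, …, 252, with X_I the indicator of one descent.
There are 252 indicators.
For each fixed i, the pair (π(i), π(i+1)) is a uniformly random ordered pair of distinct values from {1, …, 253}; by symmetry P[π(i) > π(i+1)] = 1/2.
By linearity: E[X] = 252 · (1/2) = (253 − 1) · (1/2) = 126 ≈ 126.000000.

E[X] = 126 = 126.000000.


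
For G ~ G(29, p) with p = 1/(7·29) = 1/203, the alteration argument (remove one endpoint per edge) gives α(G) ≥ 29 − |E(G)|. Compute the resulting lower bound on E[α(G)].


E[|E(G)|] = C(29, 2)·p = 406 · (1/203) = 2.
E[α(G)] ≥ n − E[|E(G)|] = 29 − 2 = 27.
Numerically: ≈ 27.0000.
(This is only a lower bound; the true E[α(G)] may be larger.)

E[α(G)] ≥ 27 ≈ 27.0000.


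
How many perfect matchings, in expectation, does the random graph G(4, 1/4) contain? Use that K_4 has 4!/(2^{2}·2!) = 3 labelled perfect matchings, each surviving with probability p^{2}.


K_4 has 4!/(2^{2}·2!) = 3 labelled perfect matchings.
For each such perfect matching H, let X_H = 1 if all 2 edges of H are present in G. Then P[X_H = 1] = p^{2} = (1/4)^{2} = 1/16.
By linearity of expectation: E[X] = Σ_H E[X_H] = 3 · p^{2} = 3 · 1/16 = 3/16.
Numerically: E[X] ≈ 0.1875.

E[X] = 3 · (1/4)^{2} = 3/16 ≈ 0.1875.


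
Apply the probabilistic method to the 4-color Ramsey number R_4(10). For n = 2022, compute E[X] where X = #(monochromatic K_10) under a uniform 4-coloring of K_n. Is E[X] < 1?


E[X] = C(2022, 10) · 4^{1 − 45} = 307870445231474093395937796 · 4^{−44} = 307870445231474093395937796/309485009821345068724781056.
As a reduced fraction: E[X] = 76967611307868523348984449/77371252455336267181195264 ≈ 0.9948.
Is E[X] < 1? YES.
Since E[X] < 1, there exists a 4-coloring of K_{2022} with no monochromatic K_10; hence R_4(10) > 2022.

E[X] = 76967611307868523348984449/77371252455336267181195264 ≈ 0.9948; E[X] < 1, so R_4(10) > 2022.


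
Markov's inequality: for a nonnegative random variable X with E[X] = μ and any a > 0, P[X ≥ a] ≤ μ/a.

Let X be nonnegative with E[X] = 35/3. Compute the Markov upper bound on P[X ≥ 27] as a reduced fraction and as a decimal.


μ = E[X] = 35/3, a = 27.
Markov: P[X ≥ 27] ≤ μ/a = (35/3)/27 = 35/81.
Numerically: ≈ 0.432.
(Since a = 27 > μ = 11.667, the bound 35/81 is < 1 and informative.)

P[X ≥ 27] ≤ 35/81 ≈ 0.432.


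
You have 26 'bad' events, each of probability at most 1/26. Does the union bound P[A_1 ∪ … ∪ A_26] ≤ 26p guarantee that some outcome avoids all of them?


Union bound: P[∪_{i=1}^{26} A_i] ≤ Σ_i P[A_i] ≤ 26·p = 26·(1/26) = 1.
Numerically: 1 ≈ 1.00000.
Is 1 < 1? NO.
Since the bound 1 is ≥ 1, the union bound is uninformative here; it does NOT by itself certify existence.

26·p = 1 ≈ 1.00000; existence NOT certified by the union bound.


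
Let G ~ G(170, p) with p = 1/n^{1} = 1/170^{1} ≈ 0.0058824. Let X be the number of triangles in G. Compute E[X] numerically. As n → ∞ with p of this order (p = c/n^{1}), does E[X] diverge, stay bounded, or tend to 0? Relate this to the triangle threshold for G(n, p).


Number of potential triangles: C(170, 3) = 804440.
Each occurs with probability p³ ≈ (0.0058824)³ ≈ 2.0354162e-07.
By linearity: E[X] = C(170, 3)·p³ ≈ 804440 · 2.0354162e-07 ≈ 0.16374.
Here α = 1, so p = 1/n is exactly at the triangle threshold p ~ 1/n. Asymptotically E[X] → c³/6 = 1³/6 = 1/6 ≈ 0.16667, a bounded constant. In this regime the triangle count is asymptotically Poisson(c³/6).

E[X] ≈ 0.16374; in regime p = Θ(1/n^{1}) E[X] stays bounded (at the triangle threshold p ~ 1/n).


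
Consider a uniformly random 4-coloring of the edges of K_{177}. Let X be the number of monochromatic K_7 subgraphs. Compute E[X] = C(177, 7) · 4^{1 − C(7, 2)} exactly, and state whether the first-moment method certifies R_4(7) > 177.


E[X] = C(177, 7) · 4^{1 − 21} = 957664425960 · 4^{−20} = 957664425960/1099511627776.
As a reduced fraction: E[X] = 119708053245/137438953472 ≈ 0.871.
Is E[X] < 1? YES.
Since E[X] < 1, there exists a 4-coloring of K_{177} with no monochromatic K_7; hence R_4(7) > 177.

E[X] = 119708053245/137438953472 ≈ 0.871; E[X] < 1, so R_4(7) > 177.


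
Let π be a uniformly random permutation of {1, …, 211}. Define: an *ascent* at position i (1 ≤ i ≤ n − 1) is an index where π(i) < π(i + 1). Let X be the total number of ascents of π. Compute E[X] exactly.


Write X = Σ X_I over i = 1, …, 210, with X_I the indicator of one ascent.
There are 210 indicators.
For each fixed i, the pair (π(i), π(i+1)) is a uniformly random ordered pair of distinct values from {1, …, 211}; by symmetry P[π(i) < π(i+1)] = 1/2.
By linearity: E[X] = 210 · (1/2) = (211 − 1) · (1/2) = 105 ≈ 105.00000.

E[X] = 105 = 105.00000.


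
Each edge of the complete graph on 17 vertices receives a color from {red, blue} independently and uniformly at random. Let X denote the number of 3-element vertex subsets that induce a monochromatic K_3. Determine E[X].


Let X = Σ_S X_S over the C(17, 3) = 680 subsets S of size 3, where X_S = 1 if the K_3 on S is monochromatic.
For a fixed S, the K_3 on S has C(3, 2) = 3 edges. P[all 3 edges red] = (1/2)^3, and likewise for blue, so P[monochromatic] = 2·(1/2)^3 = 2^{1 − 3} = 1/4.
Summing: E[X] = C(17, 3) · 2^{1 − 3} = 680 · 1/4 = 170.
Numerically: E[X] ≈ 170.00000.

E[X] = C(17,3)·2^(1−C(3,2)) = 170 ≈ 170.00000.


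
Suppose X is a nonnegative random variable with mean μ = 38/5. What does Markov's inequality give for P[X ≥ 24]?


μ = E[X] = 38/5, a = 24.
Markov: P[X ≥ 24] ≤ μ/a = (38/5)/24 = 19/60.
Numerically: ≈ 0.31667.
(Since a = 24 > μ = 7.60000, the bound 19/60 is < 1 and informative.)

P[X ≥ 24] ≤ 19/60 ≈ 0.31667.


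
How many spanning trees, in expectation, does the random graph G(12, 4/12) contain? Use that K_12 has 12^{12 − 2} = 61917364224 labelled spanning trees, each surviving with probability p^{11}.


K_12 has 12^{12 − 2} = 61917364224 labelled spanning trees.
For each such spanning tree H, let X_H = 1 if all 11 edges of H are present in G. Then P[X_H = 1] = p^{11} = (1/3)^{11} = 1/177147.
By linearity: E[X] = Σ_H E[X_H] = 61917364224 · p^{11} = 61917364224 · 1/177147 = 1048576/3.
Numerically: E[X] ≈ 3.5e+05.

E[X] = 61917364224 · (1/3)^{11} = 1048576/3 ≈ 3.5e+05.


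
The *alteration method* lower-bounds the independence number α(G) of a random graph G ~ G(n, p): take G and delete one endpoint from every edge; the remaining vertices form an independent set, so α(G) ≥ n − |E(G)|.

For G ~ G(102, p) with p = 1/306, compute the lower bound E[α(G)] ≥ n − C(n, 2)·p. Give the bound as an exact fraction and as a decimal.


E[|E(G)|] = C(102, 2)·p = 5151 · (1/306) = 101/6.
E[α(G)] ≥ n − E[|E(G)|] = 102 − 101/6 = 511/6.
Numerically: ≈ 85.167.
(This is only a lower bound; the true E[α(G)] may be larger.)

E[α(G)] ≥ 511/6 ≈ 85.167.


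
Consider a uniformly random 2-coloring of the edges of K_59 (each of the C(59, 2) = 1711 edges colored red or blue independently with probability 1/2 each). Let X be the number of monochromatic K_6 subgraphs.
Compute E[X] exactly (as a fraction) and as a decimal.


Let X = Σ_S X_S over the C(59, 6) = 45057474 subsets S of size 6, where X_S = 1 if the K_6 on S is monochromatic.
For a fixed S, the K_6 on S has C(6, 2) = 15 edges. P[all 15 edges red] = (1/2)^15, and likewise for blue, so P[monochromatic] = 2·(1/2)^15 = 2^{1 − 15} = 1/16384.
Summing: E[X] = C(59, 6) · 2^{1 − 15} = 45057474 · 1/16384 = 22528737/8192.
Numerically: E[X] ≈ 2750.090.

E[X] = C(59,6)·2^(1−C(6,2)) = 22528737/8192 ≈ 2750.090.


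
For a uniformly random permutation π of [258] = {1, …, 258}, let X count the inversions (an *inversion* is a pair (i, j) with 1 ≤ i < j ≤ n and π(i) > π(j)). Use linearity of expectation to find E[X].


Write X = Σ X_I over the C(258, 2) = 33153 pairs i < j, with X_I the indicator of one inversion.
There are 33153 indicators.
For each fixed pair i < j, the values π(i) and π(j) are two distinct elements of {1, …, 258} in uniformly random order; by symmetry P[π(i) > π(j)] = 1/2.
By linearity: E[X] = 33153 · (1/2) = C(258, 2) · (1/2) = 33153/2 = 33153/2 ≈ 16576.50000.

E[X] = 33153/2 = 16576.50000.


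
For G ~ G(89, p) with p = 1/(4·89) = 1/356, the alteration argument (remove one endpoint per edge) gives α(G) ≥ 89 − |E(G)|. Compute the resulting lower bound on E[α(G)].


E[|E(G)|] = C(89, 2)·p = 3916 · (1/356) = 11.
E[α(G)] ≥ n − E[|E(G)|] = 89 − 11 = 78.
Numerically: ≈ 78.000.
(This is only a lower bound; the true E[α(G)] may be larger.)

E[α(G)] ≥ 78 ≈ 78.000.


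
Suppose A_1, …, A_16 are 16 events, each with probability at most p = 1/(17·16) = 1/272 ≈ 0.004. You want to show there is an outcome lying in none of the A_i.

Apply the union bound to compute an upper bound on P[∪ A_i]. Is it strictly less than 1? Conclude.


Union bound: P[∪_{i=1}^{16} A_i] ≤ Σ_i P[A_i] ≤ 16·p = 16·(1/272) = 1/17.
Numerically: 1/17 ≈ 0.059.
Is 1/17 < 1? YES.
Since P[∪ A_i] ≤ 1/17 < 1, the complement has P[∩ A_i^c] ≥ 1 − 1/17 = 16/17 > 0, so some outcome avoids every A_i.

16·p = 1/17 ≈ 0.059; existence CERTIFIED by the union bound.


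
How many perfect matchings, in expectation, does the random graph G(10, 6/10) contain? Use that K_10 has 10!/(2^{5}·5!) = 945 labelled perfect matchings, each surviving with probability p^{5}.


K_10 has 10!/(2^{5}·5!) = 945 labelled perfect matchings.
For each such perfect matching H, let X_H = 1 if all 5 edges of H are present in G. Then P[X_H = 1] = p^{5} = (3/5)^{5} = 243/3125.
Summing the indicators: E[X] = Σ_H E[X_H] = 945 · p^{5} = 945 · 243/3125 = 45927/625.
Numerically: E[X] ≈ 73.48.

E[X] = 945 · (3/5)^{5} = 45927/625 ≈ 73.48.


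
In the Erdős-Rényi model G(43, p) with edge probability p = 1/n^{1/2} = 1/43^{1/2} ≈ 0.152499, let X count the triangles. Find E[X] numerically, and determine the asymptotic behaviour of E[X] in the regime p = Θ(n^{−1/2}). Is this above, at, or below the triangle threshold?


Number of potential triangles: C(43, 3) = 12341.
Each occurs with probability p³ ≈ (0.152499)³ ≈ 3.54647838e-03.
By linearity: E[X] = C(43, 3)·p³ ≈ 12341 · 3.54647838e-03 ≈ 43.767090.
Since α = 1/2 < 1, p = c/n^{1/2} ≫ 1/n is above the triangle threshold p ~ 1/n. Asymptotically E[X] ~ (c³/6)·n^{3(1−α)} = (1³/6)·n^{1.5} → ∞; triangles are abundant w.h.p.

E[X] ≈ 43.767090; in regime p = Θ(1/n^{1/2}) E[X] diverges (above the triangle threshold p ~ 1/n).


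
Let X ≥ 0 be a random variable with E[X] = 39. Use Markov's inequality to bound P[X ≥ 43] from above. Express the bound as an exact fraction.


μ = E[X] = 39, a = 43.
Markov: P[X ≥ 43] ≤ μ/a = (39)/43 = 39/43.
Numerically: ≈ 0.906977.
(Since a = 43 > μ = 39.000000, the bound 39/43 is < 1 and informative.)

P[X ≥ 43] ≤ 39/43 ≈ 0.906977.


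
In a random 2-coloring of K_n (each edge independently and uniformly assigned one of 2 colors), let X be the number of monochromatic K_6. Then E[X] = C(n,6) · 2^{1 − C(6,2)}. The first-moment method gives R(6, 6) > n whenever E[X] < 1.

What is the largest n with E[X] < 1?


We need C(n, 6) · 2^{1 − 15} < 1, i.e. C(n, 6) < 2^{15 − 1} = 16384.
Check values of n near the boundary:
  n = 14: C(14, 6) = 3003; 3003 < 16384? YES
  n = 15: C(15, 6) = 5005; 5005 < 16384? YES
  n = 16: C(16, 6) = 8008; 8008 < 16384? YES
  n = 17: C(17, 6) = 12376; 12376 < 16384? YES
  n = 18: C(18, 6) = 18564; 18564 < 16384? NO
  n = 19: C(19, 6) = 27132; 27132 < 16384? NO
  n = 20: C(20, 6) = 38760; 38760 < 16384? NO
The largest n with C(n, 6) < 16384 is n = 17 (where E[X] = 1547/2048 ≈ 0.755371). Hence R(6, 6) > 17, i.e. R(6, 6) ≥ 18.

Largest n = 17; hence R(6, 6) > 17.


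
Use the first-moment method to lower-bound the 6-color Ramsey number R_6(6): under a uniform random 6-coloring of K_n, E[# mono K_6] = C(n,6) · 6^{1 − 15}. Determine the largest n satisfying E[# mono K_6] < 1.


We need C(n, 6) · 6^{1 − 15} < 1, i.e. C(n, 6) < 6^{15 − 1} = 78364164096.
Check values of n near the boundary:
  n = 192: C(192, 6) = 64300886496; 64300886496 < 78364164096? YES
  n = 193: C(193, 6) = 66364016544; 66364016544 < 78364164096? YES
  n = 194: C(194, 6) = 68482017072; 68482017072 < 78364164096? YES
  n = 195: C(195, 6) = 70656049360; 70656049360 < 78364164096? YES
  n = 196: C(196, 6) = 72887293024; 72887293024 < 78364164096? YES
  n = 197: C(197, 6) = 75176946208; 75176946208 < 78364164096? YES
  n = 198: C(198, 6) = 77526225777; 77526225777 < 78364164096? YES
  n = 199: C(199, 6) = 79936367511; 79936367511 < 78364164096? NO
The largest n with C(n, 6) < 78364164096 is n = 198 (where E[X] = 25842075259/26121388032 ≈ 0.9893). Hence R_6(6) > 198, i.e. R_6(6) ≥ 199.

Largest n = 198; hence R_6(6) > 198.


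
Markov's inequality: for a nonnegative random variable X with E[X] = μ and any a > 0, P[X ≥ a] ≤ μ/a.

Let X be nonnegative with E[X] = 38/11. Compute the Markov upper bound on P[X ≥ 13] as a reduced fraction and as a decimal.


μ = E[X] = 38/11, a = 13.
Markov: P[X ≥ 13] ≤ μ/a = (38/11)/13 = 38/143.
Numerically: ≈ 0.266.
(Since a = 13 > μ = 3.455, the bound 38/143 is < 1 and informative.)

P[X ≥ 13] ≤ 38/143 ≈ 0.266.


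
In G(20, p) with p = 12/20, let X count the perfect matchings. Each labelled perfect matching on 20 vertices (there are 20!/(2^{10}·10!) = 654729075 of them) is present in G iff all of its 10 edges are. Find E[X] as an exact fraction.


K_20 has 20!/(2^{10}·10!) = 654729075 labelled perfect matchings.
For each such perfect matching H, let X_H = 1 if all 10 edges of H are present in G. Then P[X_H = 1] = p^{10} = (3/5)^{10} = 59049/9765625.
By linearity of expectation: E[X] = Σ_H E[X_H] = 654729075 · p^{10} = 654729075 · 59049/9765625 = 1546443885987/390625.
Numerically: E[X] ≈ 3.959e+06.

E[X] = 654729075 · (3/5)^{10} = 1546443885987/390625 ≈ 3.959e+06.


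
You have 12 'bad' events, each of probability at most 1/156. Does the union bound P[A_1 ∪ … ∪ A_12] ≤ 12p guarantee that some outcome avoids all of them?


Union bound: P[∪_{i=1}^{12} A_i] ≤ Σ_i P[A_i] ≤ 12·p = 12·(1/156) = 1/13.
Numerically: 1/13 ≈ 0.07692.
Is 1/13 < 1? YES.
Since P[∪ A_i] ≤ 1/13 < 1, the complement has P[∩ A_i^c] ≥ 1 − 1/13 = 12/13 > 0, so some outcome avoids every A_i.

12·p = 1/13 ≈ 0.07692; existence CERTIFIED by the union bound.


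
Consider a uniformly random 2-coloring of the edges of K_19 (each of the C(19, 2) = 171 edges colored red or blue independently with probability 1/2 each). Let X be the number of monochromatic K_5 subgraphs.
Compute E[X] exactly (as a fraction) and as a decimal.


Let X = Σ_S X_S over the C(19, 5) = 11628 subsets S of size 5, where X_S = 1 if the K_5 on S is monochromatic.
For a fixed S, the K_5 on S has C(5, 2) = 10 edges. P[all 10 edges red] = (1/2)^10, and likewise for blue, so P[monochromatic] = 2·(1/2)^10 = 2^{1 − 10} = 1/512.
Summing: E[X] = C(19, 5) · 2^{1 − 10} = 11628 · 1/512 = 2907/128.
Numerically: E[X] ≈ 22.71094.

E[X] = C(19,5)·2^(1−C(5,2)) = 2907/128 ≈ 22.71094.


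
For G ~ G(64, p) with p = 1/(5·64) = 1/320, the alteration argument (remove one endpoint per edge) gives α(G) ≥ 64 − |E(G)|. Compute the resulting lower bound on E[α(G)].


E[|E(G)|] = C(64, 2)·p = 2016 · (1/320) = 63/10.
E[α(G)] ≥ n − E[|E(G)|] = 64 − 63/10 = 577/10.
Numerically: ≈ 57.700.
(This is only a lower bound; the true E[α(G)] may be larger.)

E[α(G)] ≥ 577/10 ≈ 57.700.


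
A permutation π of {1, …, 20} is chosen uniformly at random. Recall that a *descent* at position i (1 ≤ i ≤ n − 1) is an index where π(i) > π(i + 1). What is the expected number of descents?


Write X = Σ X_I over i = 1, …, 19, with X_I the indicator of one descent.
There are 19 indicators.
For each fixed i, the pair (π(i), π(i+1)) is a uniformly random ordered pair of distinct values from {1, …, 20}; by symmetry P[π(i) > π(i+1)] = 1/2.
By linearity: E[X] = 19 · (1/2) = (20 − 1) · (1/2) = 19/2 ≈ 9.500.

E[X] = 19/2 = 9.500.


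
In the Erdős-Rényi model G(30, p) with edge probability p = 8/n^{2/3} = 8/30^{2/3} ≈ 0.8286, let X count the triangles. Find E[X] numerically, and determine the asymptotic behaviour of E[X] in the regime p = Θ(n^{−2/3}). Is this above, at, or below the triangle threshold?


Number of potential triangles: C(30, 3) = 4060.
Each occurs with probability p³ ≈ (0.8286)³ ≈ 5.688889e-01.
By linearity: E[X] = C(30, 3)·p³ ≈ 4060 · 5.688889e-01 ≈ 2309.6889.
Since α = 2/3 < 1, p = c/n^{2/3} ≫ 1/n is above the triangle threshold p ~ 1/n. Asymptotically E[X] ~ (c³/6)·n^{3(1−α)} = (8³/6)·n^{1} → ∞; triangles are abundant w.h.p.

E[X] ≈ 2309.6889; in regime p = Θ(1/n^{2/3}) E[X] diverges (above the triangle threshold p ~ 1/n).


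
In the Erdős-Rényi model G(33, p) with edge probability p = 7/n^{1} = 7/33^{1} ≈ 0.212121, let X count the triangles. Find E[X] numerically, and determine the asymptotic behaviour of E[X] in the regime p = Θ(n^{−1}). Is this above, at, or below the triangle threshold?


Number of potential triangles: C(33, 3) = 5456.
Each occurs with probability p³ ≈ (0.212121)³ ≈ 9.54448062e-03.
By linearity: E[X] = C(33, 3)·p³ ≈ 5456 · 9.54448062e-03 ≈ 52.074686.
Here α = 1, so p = 7/n is exactly at the triangle threshold p ~ 1/n. Asymptotically E[X] → c³/6 = 7³/6 = 343/6 ≈ 57.166667, a bounded constant. In this regime the triangle count is asymptotically Poisson(c³/6).

E[X] ≈ 52.074686; in regime p = Θ(1/n^{1}) E[X] stays bounded (at the triangle threshold p ~ 1/n).


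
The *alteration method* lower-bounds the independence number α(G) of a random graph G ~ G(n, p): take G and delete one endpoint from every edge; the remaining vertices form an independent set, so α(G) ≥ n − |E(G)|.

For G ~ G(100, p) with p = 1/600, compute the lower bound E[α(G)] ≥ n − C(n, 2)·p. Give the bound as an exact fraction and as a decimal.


E[|E(G)|] = C(100, 2)·p = 4950 · (1/600) = 33/4.
E[α(G)] ≥ n − E[|E(G)|] = 100 − 33/4 = 367/4.
Numerically: ≈ 91.750.
(This is only a lower bound; the true E[α(G)] may be larger.)

E[α(G)] ≥ 367/4 ≈ 91.750.


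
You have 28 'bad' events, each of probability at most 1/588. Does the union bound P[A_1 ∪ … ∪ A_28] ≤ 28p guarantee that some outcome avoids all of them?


Union bound: P[∪_{i=1}^{28} A_i] ≤ Σ_i P[A_i] ≤ 28·p = 28·(1/588) = 1/21.
Numerically: 1/21 ≈ 0.0476190.
Is 1/21 < 1? YES.
Since P[∪ A_i] ≤ 1/21 < 1, the complement has P[∩ A_i^c] ≥ 1 − 1/21 = 20/21 > 0, so some outcome avoids every A_i.

28·p = 1/21 ≈ 0.0476190; existence CERTIFIED by the union bound.


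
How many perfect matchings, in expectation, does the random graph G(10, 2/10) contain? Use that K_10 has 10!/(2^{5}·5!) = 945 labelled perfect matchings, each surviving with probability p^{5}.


K_10 has 10!/(2^{5}·5!) = 945 labelled perfect matchings.
For each such perfect matching H, let X_H = 1 if all 5 edges of H are present in G. Then P[X_H = 1] = p^{5} = (1/5)^{5} = 1/3125.
Summing the indicators: E[X] = Σ_H E[X_H] = 945 · p^{5} = 945 · 1/3125 = 189/625.
Numerically: E[X] ≈ 0.3024.

E[X] = 945 · (1/5)^{5} = 189/625 ≈ 0.3024.


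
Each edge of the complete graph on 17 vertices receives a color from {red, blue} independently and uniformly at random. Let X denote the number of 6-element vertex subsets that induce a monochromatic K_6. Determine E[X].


Let X = Σ_S X_S over the C(17, 6) = 12376 subsets S of size 6, where X_S = 1 if the K_6 on S is monochromatic.
For a fixed S, the K_6 on S has C(6, 2) = 15 edges. P[all 15 edges red] = (1/2)^15, and likewise for blue, so P[monochromatic] = 2·(1/2)^15 = 2^{1 − 15} = 1/16384.
Summing: E[X] = C(17, 6) · 2^{1 − 15} = 12376 · 1/16384 = 1547/2048.
Numerically: E[X] ≈ 0.7554.

E[X] = C(17,6)·2^(1−C(6,2)) = 1547/2048 ≈ 0.7554.


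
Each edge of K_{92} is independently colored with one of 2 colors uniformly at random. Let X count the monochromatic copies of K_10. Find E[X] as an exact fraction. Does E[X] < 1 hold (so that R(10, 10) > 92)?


E[X] = C(92, 10) · 2^{1 − 45} = 7210666060598 · 2^{−44} = 7210666060598/17592186044416.
As a reduced fraction: E[X] = 3605333030299/8796093022208 ≈ 0.40988.
Is E[X] < 1? YES.
Since E[X] < 1, there exists a 2-coloring of K_{92} with no monochromatic K_10; hence R(10, 10) > 92.

E[X] = 3605333030299/8796093022208 ≈ 0.40988; E[X] < 1, so R(10, 10) > 92.


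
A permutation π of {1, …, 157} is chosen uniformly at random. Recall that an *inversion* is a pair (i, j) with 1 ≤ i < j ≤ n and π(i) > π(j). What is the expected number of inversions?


Write X = Σ X_I over the C(157, 2) = 12246 pairs i < j, with X_I the indicator of one inversion.
There are 12246 indicators.
For each fixed pair i < j, the values π(i) and π(j) are two distinct elements of {1, …, 157} in uniformly random order; by symmetry P[π(i) > π(j)] = 1/2.
By linearity: E[X] = 12246 · (1/2) = C(157, 2) · (1/2) = 12246/2 = 6123 ≈ 6123.0000.

E[X] = 6123 = 6123.0000.


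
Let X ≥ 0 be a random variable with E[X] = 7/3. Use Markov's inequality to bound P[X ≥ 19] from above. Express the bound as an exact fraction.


μ = E[X] = 7/3, a = 19.
Markov: P[X ≥ 19] ≤ μ/a = (7/3)/19 = 7/57.
Numerically: ≈ 0.1228.
(Since a = 19 > μ = 2.3333, the bound 7/57 is < 1 and informative.)

P[X ≥ 19] ≤ 7/57 ≈ 0.1228.


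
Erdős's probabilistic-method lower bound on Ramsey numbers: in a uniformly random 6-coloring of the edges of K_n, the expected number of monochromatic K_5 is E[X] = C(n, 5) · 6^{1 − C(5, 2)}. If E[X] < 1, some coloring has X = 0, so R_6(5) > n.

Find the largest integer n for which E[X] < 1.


We need C(n, 5) · 6^{1 − 10} < 1, i.e. C(n, 5) < 6^{10 − 1} = 10077696.
Check values of n near the boundary:
  n = 63: C(63, 5) = 7028847; 7028847 < 10077696? YES
  n = 64: C(64, 5) = 7624512; 7624512 < 10077696? YES
  n = 65: C(65, 5) = 8259888; 8259888 < 10077696? YES
  n = 66: C(66, 5) = 8936928; 8936928 < 10077696? YES
  n = 67: C(67, 5) = 9657648; 9657648 < 10077696? YES
  n = 68: C(68, 5) = 10424128; 10424128 < 10077696? NO
  n = 69: C(69, 5) = 11238513; 11238513 < 10077696? NO
The largest n with C(n, 5) < 10077696 is n = 67 (where E[X] = 67067/69984 ≈ 0.958319). Hence R_6(5) > 67, i.e. R_6(5) ≥ 68.

Largest n = 67; hence R_6(5) > 67.


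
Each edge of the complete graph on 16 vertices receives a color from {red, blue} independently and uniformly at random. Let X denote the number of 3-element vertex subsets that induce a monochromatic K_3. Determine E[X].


Let X = Σ_S X_S over the C(16, 3) = 560 subsets S of size 3, where X_S = 1 if the K_3 on S is monochromatic.
For a fixed S, the K_3 on S has C(3, 2) = 3 edges. P[all 3 edges red] = (1/2)^3, and likewise for blue, so P[monochromatic] = 2·(1/2)^3 = 2^{1 − 3} = 1/4.
By linearity of expectation: E[X] = C(16, 3) · 2^{1 − 3} = 560 · 1/4 = 140.
Numerically: E[X] ≈ 140.00000.

E[X] = C(16,3)·2^(1−C(3,2)) = 140 ≈ 140.00000.


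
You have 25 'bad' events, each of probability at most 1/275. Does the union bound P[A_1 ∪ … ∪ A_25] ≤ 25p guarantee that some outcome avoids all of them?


Union bound: P[∪_{i=1}^{25} A_i] ≤ Σ_i P[A_i] ≤ 25·p = 25·(1/275) = 1/11.
Numerically: 1/11 ≈ 0.091.
Is 1/11 < 1? YES.
Since P[∪ A_i] ≤ 1/11 < 1, the complement has P[∩ A_i^c] ≥ 1 − 1/11 = 10/11 > 0, so some outcome avoids every A_i.

25·p = 1/11 ≈ 0.091; existence CERTIFIED by the union bound.


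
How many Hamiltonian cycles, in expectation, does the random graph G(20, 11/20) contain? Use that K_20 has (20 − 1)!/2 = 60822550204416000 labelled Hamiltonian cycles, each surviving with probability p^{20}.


K_20 has (20 − 1)!/2 = 60822550204416000 labelled Hamiltonian cycles.
For each such Hamiltonian cycle H, let X_H = 1 if all 20 edges of H are present in G. Then P[X_H = 1] = p^{20} = (11/20)^{20} = 672749994932560009201/104857600000000000000000000.
Summing the indicators: E[X] = Σ_H E[X_H] = 60822550204416000 · p^{20} = 60822550204416000 · 672749994932560009201/104857600000000000000000000 = 9989836509230039246035759128621/25600000000000000000.
Numerically: E[X] ≈ 3.9023e+11.

E[X] = 60822550204416000 · (11/20)^{20} = 9989836509230039246035759128621/25600000000000000000 ≈ 3.9023e+11.


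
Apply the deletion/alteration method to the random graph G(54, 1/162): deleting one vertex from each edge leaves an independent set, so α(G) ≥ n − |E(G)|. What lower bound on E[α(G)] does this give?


E[|E(G)|] = C(54, 2)·p = 1431 · (1/162) = 53/6.
E[α(G)] ≥ n − E[|E(G)|] = 54 − 53/6 = 271/6.
Numerically: ≈ 45.1667.
(This is only a lower bound; the true E[α(G)] may be larger.)

E[α(G)] ≥ 271/6 ≈ 45.1667.


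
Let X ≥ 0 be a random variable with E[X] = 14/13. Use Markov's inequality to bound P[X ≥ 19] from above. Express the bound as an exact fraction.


μ = E[X] = 14/13, a = 19.
Markov: P[X ≥ 19] ≤ μ/a = (14/13)/19 = 14/247.
Numerically: ≈ 0.05668.
(Since a = 19 > μ = 1.07692, the bound 14/247 is < 1 and informative.)

P[X ≥ 19] ≤ 14/247 ≈ 0.05668.


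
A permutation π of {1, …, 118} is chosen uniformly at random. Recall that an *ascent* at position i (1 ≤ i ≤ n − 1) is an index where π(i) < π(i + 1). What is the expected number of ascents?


Write X = Σ X_I over i = 1, …, 117, with X_I the indicator of one ascent.
There are 117 indicators.
For each fixed i, the pair (π(i), π(i+1)) is a uniformly random ordered pair of distinct values from {1, …, 118}; by symmetry P[π(i) < π(i+1)] = 1/2.
By linearity: E[X] = 117 · (1/2) = (118 − 1) · (1/2) = 117/2 ≈ 58.500.

E[X] = 117/2 = 58.500.
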